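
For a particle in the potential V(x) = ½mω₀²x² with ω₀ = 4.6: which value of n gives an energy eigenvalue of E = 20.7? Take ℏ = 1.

n = 4

E_n = ℏω₀(n + ½) ⇒ n = E/(ℏω₀) − ½ = 20.7/4.6 − 0.5 = 4.000 → n = 4.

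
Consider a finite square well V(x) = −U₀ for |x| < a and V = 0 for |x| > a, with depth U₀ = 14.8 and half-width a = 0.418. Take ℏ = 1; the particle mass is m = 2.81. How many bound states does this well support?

The dimensionless depth is z₀ = a√(2mU₀)/ℏ = 0.418 × √(83.18) = 3.812.
A new bound state (alternating even/odd) appears each time z₀ passes a multiple of π/2, so N = ⌊2z₀/π⌋ + 1 = ⌊2.427⌋ + 1 = 3.

N = 3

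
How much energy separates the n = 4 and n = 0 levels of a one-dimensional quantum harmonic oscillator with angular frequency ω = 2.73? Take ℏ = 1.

ΔE = 10.9

E_n = ℏω(n + ½), so ΔE = (4 − 0) ℏω = 4 × 2.73 = 10.92.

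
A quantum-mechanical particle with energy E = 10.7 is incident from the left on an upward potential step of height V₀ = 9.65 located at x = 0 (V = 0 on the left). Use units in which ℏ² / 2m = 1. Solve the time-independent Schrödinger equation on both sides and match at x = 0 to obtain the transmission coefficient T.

T = 0.727

On each side the TISE gives plane waves with k = √(2m(E − V))/ℏ: k₁ = √(2·½·10.7) = 3.271, k₂ = √(2·½·1.05) = 1.025.
Continuity of ψ and ψ′ at the step yields the reflection amplitude r = (k₁ − k₂)/(k₁ + k₂) = 0.5229; thus R = |r|² = 0.2735, T = 0.7265.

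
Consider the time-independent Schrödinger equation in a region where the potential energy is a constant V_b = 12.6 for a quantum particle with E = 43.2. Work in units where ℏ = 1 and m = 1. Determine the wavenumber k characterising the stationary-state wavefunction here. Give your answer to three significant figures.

k = 7.82

With E > V_b the solution is oscillatory, ψ ∝ e^{±ikx} with k = √(2m(E − V_b))/ℏ.
k = √(2 × 1 × 30.6) = 7.823.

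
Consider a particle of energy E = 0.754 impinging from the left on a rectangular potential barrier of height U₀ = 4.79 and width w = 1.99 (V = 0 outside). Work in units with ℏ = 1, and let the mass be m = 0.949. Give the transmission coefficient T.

T = 0.0000349

Since E < U₀ the interior solution is evanescent with decay constant κ = √(2m(U₀ − E))/ℏ = 2.768.
κw = 5.508, sinh(κw) = 123.3.
Matching ψ, ψ′ at both faces gives T = [1 + U₀² sinh²(κw) / (4E(U₀ − E))]⁻¹ = 1/28660 = 0.0000349.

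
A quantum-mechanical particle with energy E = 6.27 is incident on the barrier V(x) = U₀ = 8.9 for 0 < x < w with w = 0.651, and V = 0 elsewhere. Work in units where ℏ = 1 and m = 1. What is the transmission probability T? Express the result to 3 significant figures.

Since E < U₀ the interior solution is evanescent with decay constant κ = √(2m(U₀ − E))/ℏ = 2.293.
κw = 1.493, sinh(κw) = 2.113.
The exact tunnelling result is T⁻¹ = 1 + U₀² sinh²(κw) / [4E(U₀ − E)] = 6.362, so T = 0.157.

T = 0.157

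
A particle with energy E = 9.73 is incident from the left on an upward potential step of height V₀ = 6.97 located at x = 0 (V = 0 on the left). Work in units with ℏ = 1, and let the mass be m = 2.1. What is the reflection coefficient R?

On each side the TISE gives plane waves with k = √(2m(E − V))/ℏ: k₁ = √(2·2.1·9.73) = 6.393, k₂ = √(2·2.1·2.76) = 3.405.
Continuity of ψ and ψ′ at the step yields the reflection amplitude r = (k₁ − k₂)/(k₁ + k₂) = 0.3050; thus R = |r|² = 0.09301, T = 0.9070.

R = 0.0930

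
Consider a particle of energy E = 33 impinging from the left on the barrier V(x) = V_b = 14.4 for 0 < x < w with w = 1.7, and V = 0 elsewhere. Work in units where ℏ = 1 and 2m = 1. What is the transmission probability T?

T = 0.940

E > V_b: inside the barrier k₂ = √(2m(E − V_b))/ℏ = 4.313, k₂w = 7.332.
T = [1 + V_b² sin²(k₂w) / (4E(E − V_b))]⁻¹ = 1/1.063 = 0.940.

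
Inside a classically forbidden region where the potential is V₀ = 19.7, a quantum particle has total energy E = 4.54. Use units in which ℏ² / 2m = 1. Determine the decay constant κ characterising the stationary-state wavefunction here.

Since E < V₀ the TISE in this region is ψ'' = κ²ψ with κ = √(2m(V₀ − E))/ℏ.
κ = √(2 × 0.5 × 15.16) = 3.894.

κ = 3.89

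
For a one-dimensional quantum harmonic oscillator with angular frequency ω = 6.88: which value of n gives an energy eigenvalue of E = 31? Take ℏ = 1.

n = 4

E_n = ℏω(n + ½) ⇒ n = E/(ℏω) − ½ = 31/6.88 − 0.5 = 4.006 → n = 4.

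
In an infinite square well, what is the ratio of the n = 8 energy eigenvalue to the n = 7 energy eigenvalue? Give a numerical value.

Since E_n ∝ n², the ratio is (8/7)² = 1.30612.

1.30612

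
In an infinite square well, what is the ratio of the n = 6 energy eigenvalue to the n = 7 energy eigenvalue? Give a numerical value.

Since E_n ∝ n², the ratio is (6/7)² = 0.734694.

0.734694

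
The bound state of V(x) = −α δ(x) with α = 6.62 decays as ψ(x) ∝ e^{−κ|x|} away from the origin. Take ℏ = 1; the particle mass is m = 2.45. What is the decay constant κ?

Integrate −(ℏ²/2m)ψ'' − αδ(x)ψ = Eψ from −ε to +ε: the ψ'' term gives ψ'(0⁺) − ψ'(0⁻) and the δ term gives −(2mα/ℏ²)ψ(0).
With ψ ∝ e^{−κ|x|} this yields −2κ = −2mα/ℏ², so κ = mα/ℏ² = 16.22.

κ = 16.2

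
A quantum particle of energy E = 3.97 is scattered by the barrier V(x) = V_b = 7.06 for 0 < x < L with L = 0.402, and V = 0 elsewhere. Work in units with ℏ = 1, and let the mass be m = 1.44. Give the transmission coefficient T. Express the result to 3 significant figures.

E < V_b: inside the barrier ψ ∝ e^{±κx} with κ = √(2m(V_b − E))/ℏ = 2.983.
κL = 1.199, sinh(κL) = 1.508.
Matching ψ, ψ′ at both faces gives T = [1 + V_b² sinh²(κL) / (4E(V_b − E))]⁻¹ = 1/3.310 = 0.302.

T = 0.302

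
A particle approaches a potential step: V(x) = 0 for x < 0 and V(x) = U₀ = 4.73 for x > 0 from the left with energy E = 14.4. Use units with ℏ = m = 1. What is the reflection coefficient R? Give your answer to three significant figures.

R = 0.00985

On each side the TISE gives plane waves with k = √(2m(E − V))/ℏ: k₁ = √(2·1·14.4) = 5.367, k₂ = √(2·1·9.67) = 4.398.
Continuity of ψ and ψ′ at the step yields the reflection amplitude r = (k₁ − k₂)/(k₁ + k₂) = 0.09922; thus R = |r|² = 0.009845, T = 0.9902.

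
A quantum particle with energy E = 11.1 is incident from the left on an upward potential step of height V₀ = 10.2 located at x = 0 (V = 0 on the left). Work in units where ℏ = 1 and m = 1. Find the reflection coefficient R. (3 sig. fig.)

R = 0.310

The wavenumbers are k₁ = √(2mE)/ℏ = 4.712 on the left and k₂ = √(2m(E − V₀))/ℏ = 1.342 on the right.
Matching ψ and ψ′ at x = 0 gives r = (k₁ − k₂)/(k₁ + k₂), so R = r² = 0.3099 and T = 1 − R = 0.6901.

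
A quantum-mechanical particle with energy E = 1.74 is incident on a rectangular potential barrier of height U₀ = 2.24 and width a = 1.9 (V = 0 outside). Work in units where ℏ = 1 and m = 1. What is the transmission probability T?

T = 0.0610

E < U₀: inside the barrier ψ ∝ e^{±κx} with κ = √(2m(U₀ − E))/ℏ = 1.000.
κa = 1.900, sinh(κa) = 3.268.
Matching ψ, ψ′ at both faces gives T = [1 + U₀² sinh²(κa) / (4E(U₀ − E))]⁻¹ = 1/16.40 = 0.0610.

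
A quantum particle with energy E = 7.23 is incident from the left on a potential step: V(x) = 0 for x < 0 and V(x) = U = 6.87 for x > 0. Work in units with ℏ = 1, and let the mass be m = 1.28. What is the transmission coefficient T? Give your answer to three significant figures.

The wavenumbers are k₁ = √(2mE)/ℏ = 4.302 on the left and k₂ = √(2m(E − U))/ℏ = 0.9600 on the right.
Continuity of ψ and ψ′ at the step yields the reflection amplitude r = (k₁ − k₂)/(k₁ + k₂) = 0.6351; thus R = |r|² = 0.4034, T = 0.5966.

T = 0.597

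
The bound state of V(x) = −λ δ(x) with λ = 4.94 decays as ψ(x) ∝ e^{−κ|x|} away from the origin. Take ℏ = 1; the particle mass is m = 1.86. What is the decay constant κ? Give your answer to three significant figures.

Integrating the TISE across x = 0 gives the cusp condition ψ'(0⁺) − ψ'(0⁻) = −(2mλ/ℏ²)ψ(0).
With ψ ∝ e^{−κ|x|} this yields −2κ = −2mλ/ℏ², so κ = mλ/ℏ² = 9.188.

κ = 9.19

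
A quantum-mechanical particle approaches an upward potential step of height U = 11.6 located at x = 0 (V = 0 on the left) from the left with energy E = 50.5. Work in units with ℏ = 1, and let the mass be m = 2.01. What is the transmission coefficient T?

T = 0.996

On each side the TISE gives plane waves with k = √(2m(E − V))/ℏ: k₁ = √(2·2.01·50.5) = 14.25, k₂ = √(2·2.01·38.9) = 12.51.
Continuity of ψ and ψ′ at the step yields the reflection amplitude r = (k₁ − k₂)/(k₁ + k₂) = 0.06515; thus R = |r|² = 0.004245, T = 0.9958.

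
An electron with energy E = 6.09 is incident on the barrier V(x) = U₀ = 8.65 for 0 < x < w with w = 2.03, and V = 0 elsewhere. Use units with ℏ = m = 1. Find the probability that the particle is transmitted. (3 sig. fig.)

Since E < U₀ the interior solution is evanescent with decay constant κ = √(2m(U₀ − E))/ℏ = 2.263.
κw = 4.593, sinh(κw) = 49.41.
Matching ψ, ψ′ at both faces gives T = [1 + U₀² sinh²(κw) / (4E(U₀ − E))]⁻¹ = 1/2930 = 0.000341.

T = 0.000341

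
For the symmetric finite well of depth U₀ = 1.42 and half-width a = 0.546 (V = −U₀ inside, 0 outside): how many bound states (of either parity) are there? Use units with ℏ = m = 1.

N = 1

Define the well-strength parameter z₀ = (a/ℏ)√(2mU₀) = 0.546 × √(2·1·1.42) = 0.9201.
The even/odd transcendental equations gain one root per π/2 in z₀, giving N = 1 + ⌊2z₀/π⌋ = 1 + ⌊0.5858⌋ = 1.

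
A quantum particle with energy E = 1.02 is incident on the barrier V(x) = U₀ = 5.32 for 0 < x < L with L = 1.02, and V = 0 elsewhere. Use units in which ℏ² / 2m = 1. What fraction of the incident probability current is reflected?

E < U₀: inside the barrier ψ ∝ e^{±κx} with κ = √(2m(U₀ − E))/ℏ = 2.074.
κL = 2.115, sinh(κL) = 4.085.
The exact tunnelling result is T⁻¹ = 1 + U₀² sinh²(κL) / [4E(U₀ − E)] = 27.92, so T = 0.0358.
R = 1 − T = 0.964.

R = 0.964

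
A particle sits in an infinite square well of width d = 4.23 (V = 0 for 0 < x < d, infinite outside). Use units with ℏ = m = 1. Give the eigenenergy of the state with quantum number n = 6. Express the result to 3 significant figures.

The infinite-well eigenfunctions ψ_n = √(2/d) sin(nπx/d) vanish at both walls, giving E_n = n²π²ℏ²/(2md²).
E_6 = 6² × π² / (2 × 1 × 4.23²) = 9.929.

E = 9.93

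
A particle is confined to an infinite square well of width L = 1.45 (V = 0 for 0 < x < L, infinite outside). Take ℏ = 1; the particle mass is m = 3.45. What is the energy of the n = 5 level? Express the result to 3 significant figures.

The infinite-well eigenfunctions ψ_n = √(2/L) sin(nπx/L) vanish at both walls, giving E_n = n²π²ℏ²/(2mL²).
E_5 = 5² × π² / (2 × 3.45 × 1.45²) = 17.01.

E = 17.0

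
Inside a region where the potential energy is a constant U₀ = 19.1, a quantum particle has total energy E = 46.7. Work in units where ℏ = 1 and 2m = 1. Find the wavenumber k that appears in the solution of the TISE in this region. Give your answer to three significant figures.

With E > U₀ the solution is oscillatory, ψ ∝ e^{±ikx} with k = √(2m(E − U₀))/ℏ.
k = √(2 × 0.5 × 27.6) = 5.254.

k = 5.25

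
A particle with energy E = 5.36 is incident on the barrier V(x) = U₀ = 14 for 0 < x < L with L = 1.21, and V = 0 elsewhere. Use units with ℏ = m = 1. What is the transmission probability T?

E < U₀: inside the barrier ψ ∝ e^{±κx} with κ = √(2m(U₀ − E))/ℏ = 4.157.
κL = 5.030, sinh(κL) = 76.45.
The exact tunnelling result is T⁻¹ = 1 + U₀² sinh²(κL) / [4E(U₀ − E)] = 6186, so T = 0.000162.

T = 0.000162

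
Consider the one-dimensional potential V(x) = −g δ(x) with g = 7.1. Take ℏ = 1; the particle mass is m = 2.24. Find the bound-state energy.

The bound state is ψ(x) = √κ e^{−κ|x|}. The derivative jump ψ'(0⁺) − ψ'(0⁻) = −(2mg/ℏ²)ψ(0) fixes κ = mg/ℏ² = 15.90.
Then E = −ℏ²κ²/(2m) = −mg²/(2ℏ²) = -56.46.

E = -56.5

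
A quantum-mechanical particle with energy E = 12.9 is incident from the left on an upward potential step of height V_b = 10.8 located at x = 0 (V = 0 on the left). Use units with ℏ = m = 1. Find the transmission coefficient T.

On each side the TISE gives plane waves with k = √(2m(E − V))/ℏ: k₁ = √(2·1·12.9) = 5.079, k₂ = √(2·1·2.1) = 2.049.
Matching ψ and ψ′ at x = 0 gives r = (k₁ − k₂)/(k₁ + k₂), so R = r² = 0.1807 and T = 1 − R = 0.8193.

T = 0.819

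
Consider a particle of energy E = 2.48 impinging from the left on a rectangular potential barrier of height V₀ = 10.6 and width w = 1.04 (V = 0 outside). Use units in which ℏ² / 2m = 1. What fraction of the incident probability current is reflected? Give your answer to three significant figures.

E < V₀: inside the barrier ψ ∝ e^{±κx} with κ = √(2m(V₀ − E))/ℏ = 2.850.
κw = 2.964, sinh(κw) = 9.657.
The exact tunnelling result is T⁻¹ = 1 + V₀² sinh²(κw) / [4E(V₀ − E)] = 131.1, so T = 0.00763.
R = 1 − T = 0.992.

R = 0.992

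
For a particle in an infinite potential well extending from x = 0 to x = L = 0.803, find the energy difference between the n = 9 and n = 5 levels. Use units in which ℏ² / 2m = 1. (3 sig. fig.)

ΔE = 857

E_n = n²π²ℏ²/(2mL²), so ΔE = (9² − 5²) π²ℏ²/(2mL²).
ΔE = 56 × π² / (2 × 0.5 × 0.803²) = 857.1.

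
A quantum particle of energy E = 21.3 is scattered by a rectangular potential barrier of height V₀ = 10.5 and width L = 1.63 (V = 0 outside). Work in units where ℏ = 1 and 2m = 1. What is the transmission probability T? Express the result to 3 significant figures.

T = 0.929

E > V₀: inside the barrier k₂ = √(2m(E − V₀))/ℏ = 3.286, k₂L = 5.357.
T = [1 + V₀² sin²(k₂L) / (4E(E − V₀))]⁻¹ = 1/1.077 = 0.929.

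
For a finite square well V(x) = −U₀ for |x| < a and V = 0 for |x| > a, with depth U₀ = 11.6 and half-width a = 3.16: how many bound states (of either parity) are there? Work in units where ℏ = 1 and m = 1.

Define the well-strength parameter z₀ = (a/ℏ)√(2mU₀) = 3.16 × √(2·1·11.6) = 15.22.
A new bound state (alternating even/odd) appears each time z₀ passes a multiple of π/2, so N = ⌊2z₀/π⌋ + 1 = ⌊9.690⌋ + 1 = 10.

N = 10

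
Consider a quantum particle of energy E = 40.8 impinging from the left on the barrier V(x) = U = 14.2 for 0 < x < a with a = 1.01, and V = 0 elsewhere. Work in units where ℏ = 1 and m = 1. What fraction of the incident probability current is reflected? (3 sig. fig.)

R = 0.0350

Above the barrier the interior wavenumber is k₂ = √(2m(E − U))/ℏ = 7.294, giving phase k₂a = 7.367.
Matching at both interfaces gives T⁻¹ = 1 + U² sin²(k₂a) / [4E(E − U)] = 1.036, hence T = 0.965.
R = 1 − T = 0.0350.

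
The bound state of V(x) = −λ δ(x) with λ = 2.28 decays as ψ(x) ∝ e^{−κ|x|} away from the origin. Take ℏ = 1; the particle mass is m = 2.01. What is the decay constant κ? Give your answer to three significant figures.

Integrate −(ℏ²/2m)ψ'' − λδ(x)ψ = Eψ from −ε to +ε: the ψ'' term gives ψ'(0⁺) − ψ'(0⁻) and the δ term gives −(2mλ/ℏ²)ψ(0).
With ψ ∝ e^{−κ|x|} this yields −2κ = −2mλ/ℏ², so κ = mλ/ℏ² = 4.583.

κ = 4.58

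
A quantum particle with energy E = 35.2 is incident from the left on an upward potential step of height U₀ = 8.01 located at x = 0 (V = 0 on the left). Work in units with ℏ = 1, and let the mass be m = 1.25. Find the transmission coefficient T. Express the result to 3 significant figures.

On each side the TISE gives plane waves with k = √(2m(E − V))/ℏ: k₁ = √(2·1.25·35.2) = 9.381, k₂ = √(2·1.25·27.19) = 8.245.
Continuity of ψ and ψ′ at the step yields the reflection amplitude r = (k₁ − k₂)/(k₁ + k₂) = 0.06446; thus R = |r|² = 0.004155, T = 0.9958.

T = 0.996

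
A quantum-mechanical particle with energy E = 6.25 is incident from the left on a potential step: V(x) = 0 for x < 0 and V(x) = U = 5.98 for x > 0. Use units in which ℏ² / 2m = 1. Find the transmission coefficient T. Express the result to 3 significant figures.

T = 0.570

The wavenumbers are k₁ = √(2mE)/ℏ = 2.500 on the left and k₂ = √(2m(E − U))/ℏ = 0.5196 on the right.
Continuity of ψ and ψ′ at the step yields the reflection amplitude r = (k₁ − k₂)/(k₁ + k₂) = 0.6558; thus R = |r|² = 0.4301, T = 0.5699.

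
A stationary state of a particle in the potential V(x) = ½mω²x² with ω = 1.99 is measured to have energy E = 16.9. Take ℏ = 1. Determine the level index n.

n = 8

E_n = ℏω(n + ½) ⇒ n = E/(ℏω) − ½ = 16.9/1.99 − 0.5 = 7.992 → n = 8.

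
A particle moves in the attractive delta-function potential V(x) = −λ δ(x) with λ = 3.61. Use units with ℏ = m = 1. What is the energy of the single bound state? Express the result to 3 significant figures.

E = -6.52

For x ≠ 0 the bound state is ψ ∝ e^{−κ|x|}; integrating the TISE across the delta gives the cusp condition 2κ = 2mλ/ℏ², so κ = 3.610.
Then E = −ℏ²κ²/(2m) = −mλ²/(2ℏ²) = -6.516.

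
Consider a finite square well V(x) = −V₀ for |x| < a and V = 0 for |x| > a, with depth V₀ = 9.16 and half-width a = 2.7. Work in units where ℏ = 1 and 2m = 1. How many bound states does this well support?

The dimensionless depth is z₀ = a√(2mV₀)/ℏ = 2.7 × √(9.160) = 8.172.
The even/odd transcendental equations gain one root per π/2 in z₀, giving N = 1 + ⌊2z₀/π⌋ = 1 + ⌊5.202⌋ = 6.

N = 6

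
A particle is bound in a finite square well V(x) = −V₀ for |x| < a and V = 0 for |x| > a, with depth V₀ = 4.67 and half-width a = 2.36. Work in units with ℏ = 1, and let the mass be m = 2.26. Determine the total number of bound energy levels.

The dimensionless depth is z₀ = a√(2mV₀)/ℏ = 2.36 × √(21.11) = 10.84.
The even/odd transcendental equations gain one root per π/2 in z₀, giving N = 1 + ⌊2z₀/π⌋ = 1 + ⌊6.903⌋ = 7.

N = 7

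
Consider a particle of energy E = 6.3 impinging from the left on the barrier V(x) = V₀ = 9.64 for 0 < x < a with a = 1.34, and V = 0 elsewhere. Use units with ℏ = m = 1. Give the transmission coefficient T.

T = 0.00355

Since E < V₀ the interior solution is evanescent with decay constant κ = √(2m(V₀ − E))/ℏ = 2.585.
κa = 3.463, sinh(κa) = 15.95.
Matching ψ, ψ′ at both faces gives T = [1 + V₀² sinh²(κa) / (4E(V₀ − E))]⁻¹ = 1/281.7 = 0.00355.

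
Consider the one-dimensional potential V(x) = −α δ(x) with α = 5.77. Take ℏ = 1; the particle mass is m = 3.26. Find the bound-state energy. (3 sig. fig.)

E = -54.3

For x ≠ 0 the bound state is ψ ∝ e^{−κ|x|}; integrating the TISE across the delta gives the cusp condition 2κ = 2mα/ℏ², so κ = 18.81.
Then E = −ℏ²κ²/(2m) = −mα²/(2ℏ²) = -54.27.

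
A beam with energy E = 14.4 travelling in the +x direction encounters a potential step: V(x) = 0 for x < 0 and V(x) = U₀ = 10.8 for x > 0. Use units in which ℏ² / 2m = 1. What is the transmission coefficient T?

T = 0.889

On each side the TISE gives plane waves with k = √(2m(E − V))/ℏ: k₁ = √(2·½·14.4) = 3.795, k₂ = √(2·½·3.6) = 1.897.
Continuity of ψ and ψ′ at the step yields the reflection amplitude r = (k₁ − k₂)/(k₁ + k₂) = 0.3333; thus R = |r|² = 0.1111, T = 0.8889.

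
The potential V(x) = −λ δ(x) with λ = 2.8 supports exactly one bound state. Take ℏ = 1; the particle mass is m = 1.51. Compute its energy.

E = -5.92

The bound state is ψ(x) = √κ e^{−κ|x|}. The derivative jump ψ'(0⁺) − ψ'(0⁻) = −(2mλ/ℏ²)ψ(0) fixes κ = mλ/ℏ² = 4.228.
Then E = −ℏ²κ²/(2m) = −mλ²/(2ℏ²) = -5.919.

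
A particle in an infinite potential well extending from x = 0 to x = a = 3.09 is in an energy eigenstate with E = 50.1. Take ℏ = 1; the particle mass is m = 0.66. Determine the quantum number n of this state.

From E_n = n²π²ℏ²/(2ma²) invert to n = √(2ma²E)/(πℏ).
n = (3.09/π) × √(2 × 0.66 × 50.1) = 7.999 → n = 8.

n = 8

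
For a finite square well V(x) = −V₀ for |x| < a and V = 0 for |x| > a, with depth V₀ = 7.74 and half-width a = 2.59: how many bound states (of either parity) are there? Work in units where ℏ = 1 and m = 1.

The dimensionless depth is z₀ = a√(2mV₀)/ℏ = 2.59 × √(15.48) = 10.19.
A new bound state (alternating even/odd) appears each time z₀ passes a multiple of π/2, so N = ⌊2z₀/π⌋ + 1 = ⌊6.487⌋ + 1 = 7.

N = 7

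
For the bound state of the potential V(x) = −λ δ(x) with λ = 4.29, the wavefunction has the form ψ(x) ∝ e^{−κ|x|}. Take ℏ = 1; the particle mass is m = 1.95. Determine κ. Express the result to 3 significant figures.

Integrate −(ℏ²/2m)ψ'' − λδ(x)ψ = Eψ from −ε to +ε: the ψ'' term gives ψ'(0⁺) − ψ'(0⁻) and the δ term gives −(2mλ/ℏ²)ψ(0).
With ψ ∝ e^{−κ|x|} this yields −2κ = −2mλ/ℏ², so κ = mλ/ℏ² = 8.366.

κ = 8.37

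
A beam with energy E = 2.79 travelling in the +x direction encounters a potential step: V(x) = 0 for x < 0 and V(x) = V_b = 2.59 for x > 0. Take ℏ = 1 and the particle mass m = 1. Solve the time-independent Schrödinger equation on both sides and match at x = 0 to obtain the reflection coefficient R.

R = 0.334

The wavenumbers are k₁ = √(2mE)/ℏ = 2.362 on the left and k₂ = √(2m(E − V_b))/ℏ = 0.6325 on the right.
Matching ψ and ψ′ at x = 0 gives r = (k₁ − k₂)/(k₁ + k₂), so R = r² = 0.3336 and T = 1 − R = 0.6664.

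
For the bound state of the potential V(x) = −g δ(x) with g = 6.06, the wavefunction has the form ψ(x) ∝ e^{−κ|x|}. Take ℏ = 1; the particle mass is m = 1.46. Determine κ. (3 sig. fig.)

Integrating the TISE across x = 0 gives the cusp condition ψ'(0⁺) − ψ'(0⁻) = −(2mg/ℏ²)ψ(0).
With ψ ∝ e^{−κ|x|} this yields −2κ = −2mg/ℏ², so κ = mg/ℏ² = 8.848.

κ = 8.85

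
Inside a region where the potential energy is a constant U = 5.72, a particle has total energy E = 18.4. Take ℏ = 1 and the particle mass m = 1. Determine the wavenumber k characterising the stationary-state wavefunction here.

With E > U the solution is oscillatory, ψ ∝ e^{±ikx} with k = √(2m(E − U))/ℏ.
k = √(2 × 1 × 12.68) = 5.036.

k = 5.04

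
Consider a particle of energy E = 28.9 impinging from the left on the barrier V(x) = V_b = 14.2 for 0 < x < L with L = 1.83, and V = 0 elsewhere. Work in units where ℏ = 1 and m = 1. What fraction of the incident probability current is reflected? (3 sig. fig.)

R = 0.0263

E > V_b: inside the barrier k₂ = √(2m(E − V_b))/ℏ = 5.422, k₂L = 9.923.
T = [1 + V_b² sin²(k₂L) / (4E(E − V_b))]⁻¹ = 1/1.027 = 0.974.
R = 1 − T = 0.0263.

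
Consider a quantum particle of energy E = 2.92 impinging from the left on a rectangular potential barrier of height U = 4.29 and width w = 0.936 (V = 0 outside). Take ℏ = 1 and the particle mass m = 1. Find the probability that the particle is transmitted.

T = 0.147

E < U: inside the barrier ψ ∝ e^{±κx} with κ = √(2m(U − E))/ℏ = 1.655.
κw = 1.549, sinh(κw) = 2.248.
Matching ψ, ψ′ at both faces gives T = [1 + U² sinh²(κw) / (4E(U − E))]⁻¹ = 1/6.812 = 0.147.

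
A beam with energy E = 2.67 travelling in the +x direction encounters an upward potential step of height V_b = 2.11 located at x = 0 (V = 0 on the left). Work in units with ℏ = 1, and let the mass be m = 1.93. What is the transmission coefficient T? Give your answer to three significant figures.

T = 0.862

On each side the TISE gives plane waves with k = √(2m(E − V))/ℏ: k₁ = √(2·1.93·2.67) = 3.210, k₂ = √(2·1.93·0.56) = 1.470.
Continuity of ψ and ψ′ at the step yields the reflection amplitude r = (k₁ − k₂)/(k₁ + k₂) = 0.3718; thus R = |r|² = 0.1382, T = 0.8618.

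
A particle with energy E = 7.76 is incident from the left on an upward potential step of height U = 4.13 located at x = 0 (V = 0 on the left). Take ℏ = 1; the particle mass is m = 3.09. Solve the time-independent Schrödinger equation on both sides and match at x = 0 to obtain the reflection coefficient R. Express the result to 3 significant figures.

The wavenumbers are k₁ = √(2mE)/ℏ = 6.925 on the left and k₂ = √(2m(E − U))/ℏ = 4.736 on the right.
Continuity of ψ and ψ′ at the step yields the reflection amplitude r = (k₁ − k₂)/(k₁ + k₂) = 0.1877; thus R = |r|² = 0.03523, T = 0.9648.

R = 0.0352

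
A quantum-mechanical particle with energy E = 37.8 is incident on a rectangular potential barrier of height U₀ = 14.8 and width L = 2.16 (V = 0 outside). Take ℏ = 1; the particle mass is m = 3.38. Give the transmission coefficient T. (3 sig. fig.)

Above the barrier the interior wavenumber is k₂ = √(2m(E − U₀))/ℏ = 12.47, giving phase k₂L = 26.93.
T = [1 + U₀² sin²(k₂L) / (4E(E − U₀))]⁻¹ = 1/1.060 = 0.944.

T = 0.944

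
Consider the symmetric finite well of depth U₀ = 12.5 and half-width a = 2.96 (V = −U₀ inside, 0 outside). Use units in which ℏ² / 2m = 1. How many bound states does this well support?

N = 7

The dimensionless depth is z₀ = a√(2mU₀)/ℏ = 2.96 × √(12.50) = 10.47.
The even/odd transcendental equations gain one root per π/2 in z₀, giving N = 1 + ⌊2z₀/π⌋ = 1 + ⌊6.662⌋ = 7.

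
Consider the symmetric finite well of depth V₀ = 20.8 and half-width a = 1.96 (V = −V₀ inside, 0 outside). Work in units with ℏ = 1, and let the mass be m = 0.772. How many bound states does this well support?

Define the well-strength parameter z₀ = (a/ℏ)√(2mV₀) = 1.96 × √(2·0.772·20.8) = 11.11.
A new bound state (alternating even/odd) appears each time z₀ passes a multiple of π/2, so N = ⌊2z₀/π⌋ + 1 = ⌊7.071⌋ + 1 = 8.

N = 8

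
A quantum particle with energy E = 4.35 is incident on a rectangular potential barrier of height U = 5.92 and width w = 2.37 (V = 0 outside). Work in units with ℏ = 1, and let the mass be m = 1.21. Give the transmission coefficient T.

Since E < U the interior solution is evanescent with decay constant κ = √(2m(U − E))/ℏ = 1.949.
κw = 4.620, sinh(κw) = 50.72.
The exact tunnelling result is T⁻¹ = 1 + U² sinh²(κw) / [4E(U − E)] = 3302, so T = 0.000303.

T = 0.000303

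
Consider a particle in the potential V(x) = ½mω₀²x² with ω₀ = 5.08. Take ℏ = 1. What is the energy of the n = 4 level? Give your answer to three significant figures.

E = 22.9

Using E_n = (n + ½)ℏω₀: E_4 = 4.5 × 5.08 = 22.86.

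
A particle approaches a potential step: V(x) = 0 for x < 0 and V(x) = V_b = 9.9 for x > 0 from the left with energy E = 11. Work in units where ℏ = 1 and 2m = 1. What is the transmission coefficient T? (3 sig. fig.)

T = 0.730

The wavenumbers are k₁ = √(2mE)/ℏ = 3.317 on the left and k₂ = √(2m(E − V_b))/ℏ = 1.049 on the right.
Continuity of ψ and ψ′ at the step yields the reflection amplitude r = (k₁ − k₂)/(k₁ + k₂) = 0.5195; thus R = |r|² = 0.2699, T = 0.7301.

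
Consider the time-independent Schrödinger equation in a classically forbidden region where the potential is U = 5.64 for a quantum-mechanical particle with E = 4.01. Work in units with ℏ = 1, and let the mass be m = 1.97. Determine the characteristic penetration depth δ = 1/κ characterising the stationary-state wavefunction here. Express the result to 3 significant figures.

δ = 0.395

Since E < U the TISE in this region is ψ'' = κ²ψ with κ = √(2m(U − E))/ℏ.
κ = √(2 × 1.97 × 1.63) = 2.534. The penetration depth is δ = 1/κ = 0.395.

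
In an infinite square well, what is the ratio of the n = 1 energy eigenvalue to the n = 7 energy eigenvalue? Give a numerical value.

0.0204082

E_n = n²π²ℏ²/(2mL²) so the ratio is n₂²/n₁² = 1/49 = 0.0204082.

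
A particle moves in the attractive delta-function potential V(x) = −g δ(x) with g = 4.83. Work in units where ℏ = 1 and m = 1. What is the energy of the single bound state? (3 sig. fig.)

E = -11.7

For x ≠ 0 the bound state is ψ ∝ e^{−κ|x|}; integrating the TISE across the delta gives the cusp condition 2κ = 2mg/ℏ², so κ = 4.830.
Then E = −ℏ²κ²/(2m) = −mg²/(2ℏ²) = -11.66.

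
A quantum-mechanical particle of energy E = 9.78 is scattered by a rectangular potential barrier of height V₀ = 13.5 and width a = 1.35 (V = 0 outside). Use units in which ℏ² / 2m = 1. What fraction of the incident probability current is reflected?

R = 0.983

Since E < V₀ the interior solution is evanescent with decay constant κ = √(2m(V₀ − E))/ℏ = 1.929.
κa = 2.604, sinh(κa) = 6.720.
Matching ψ, ψ′ at both faces gives T = [1 + V₀² sinh²(κa) / (4E(V₀ − E))]⁻¹ = 1/57.56 = 0.0174.
R = 1 − T = 0.983.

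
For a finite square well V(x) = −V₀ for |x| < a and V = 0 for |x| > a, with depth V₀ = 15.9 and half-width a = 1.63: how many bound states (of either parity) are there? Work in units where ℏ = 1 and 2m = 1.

The dimensionless depth is z₀ = a√(2mV₀)/ℏ = 1.63 × √(15.90) = 6.500.
A new bound state (alternating even/odd) appears each time z₀ passes a multiple of π/2, so N = ⌊2z₀/π⌋ + 1 = ⌊4.138⌋ + 1 = 5.

N = 5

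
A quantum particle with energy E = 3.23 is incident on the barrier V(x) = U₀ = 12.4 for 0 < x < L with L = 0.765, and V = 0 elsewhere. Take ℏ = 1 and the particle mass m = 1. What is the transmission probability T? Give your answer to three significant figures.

T = 0.00439

Since E < U₀ the interior solution is evanescent with decay constant κ = √(2m(U₀ − E))/ℏ = 4.283.
κL = 3.276, sinh(κL) = 13.22.
Matching ψ, ψ′ at both faces gives T = [1 + U₀² sinh²(κL) / (4E(U₀ − E))]⁻¹ = 1/227.7 = 0.00439.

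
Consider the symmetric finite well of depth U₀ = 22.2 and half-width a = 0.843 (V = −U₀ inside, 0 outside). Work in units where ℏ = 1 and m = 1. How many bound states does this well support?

N = 4

Define the well-strength parameter z₀ = (a/ℏ)√(2mU₀) = 0.843 × √(2·1·22.2) = 5.617.
A new bound state (alternating even/odd) appears each time z₀ passes a multiple of π/2, so N = ⌊2z₀/π⌋ + 1 = ⌊3.576⌋ + 1 = 4.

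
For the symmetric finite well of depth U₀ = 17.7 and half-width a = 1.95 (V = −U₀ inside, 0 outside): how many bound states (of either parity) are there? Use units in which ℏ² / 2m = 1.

Define the well-strength parameter z₀ = (a/ℏ)√(2mU₀) = 1.95 × √(2·0.5·17.7) = 8.204.
A new bound state (alternating even/odd) appears each time z₀ passes a multiple of π/2, so N = ⌊2z₀/π⌋ + 1 = ⌊5.223⌋ + 1 = 6.

N = 6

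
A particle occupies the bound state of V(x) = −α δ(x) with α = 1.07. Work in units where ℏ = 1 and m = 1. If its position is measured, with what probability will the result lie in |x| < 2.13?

The normalised bound state is ψ = √κ e^{−κ|x|} with κ = mα/ℏ² = 1.070.
P(|x| < d) = ∫_{−d}^{d} κ e^{−2κ|x|} dx = 1 − e^{−2κd} = 1 − e^{−4.558} = 0.9895.

P = 0.990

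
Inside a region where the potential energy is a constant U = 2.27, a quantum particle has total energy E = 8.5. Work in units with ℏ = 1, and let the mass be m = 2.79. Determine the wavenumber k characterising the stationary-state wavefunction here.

k = 5.90

With E > U the solution is oscillatory, ψ ∝ e^{±ikx} with k = √(2m(E − U))/ℏ.
k = √(2 × 2.79 × 6.23) = 5.896.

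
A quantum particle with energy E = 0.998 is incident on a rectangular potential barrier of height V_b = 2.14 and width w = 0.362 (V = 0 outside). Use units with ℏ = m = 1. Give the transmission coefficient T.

Since E < V_b the interior solution is evanescent with decay constant κ = √(2m(V_b − E))/ℏ = 1.511.
κw = 0.5471, sinh(κw) = 0.5748.
Matching ψ, ψ′ at both faces gives T = [1 + V_b² sinh²(κw) / (4E(V_b − E))]⁻¹ = 1/1.332 = 0.751.

T = 0.751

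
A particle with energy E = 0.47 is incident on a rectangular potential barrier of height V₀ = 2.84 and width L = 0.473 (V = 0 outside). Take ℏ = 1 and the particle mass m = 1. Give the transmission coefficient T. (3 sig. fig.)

T = 0.270

E < V₀: inside the barrier ψ ∝ e^{±κx} with κ = √(2m(V₀ − E))/ℏ = 2.177.
κL = 1.030, sinh(κL) = 1.222.
Matching ψ, ψ′ at both faces gives T = [1 + V₀² sinh²(κL) / (4E(V₀ − E))]⁻¹ = 1/3.702 = 0.270.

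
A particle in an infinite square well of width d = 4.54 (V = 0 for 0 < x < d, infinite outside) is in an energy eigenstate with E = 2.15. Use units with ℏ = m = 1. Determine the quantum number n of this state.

From E_n = n²π²ℏ²/(2md²) invert to n = √(2md²E)/(πℏ).
n = (4.54/π) × √(2 × 1 × 2.15) = 2.997 → n = 3.

n = 3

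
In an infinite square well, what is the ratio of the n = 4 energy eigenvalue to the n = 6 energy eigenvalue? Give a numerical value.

0.444444

Since E_n ∝ n², the ratio is (4/6)² = 0.444444.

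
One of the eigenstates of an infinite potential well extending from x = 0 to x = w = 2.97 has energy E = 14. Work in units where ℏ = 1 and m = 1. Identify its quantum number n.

For an infinite well E_n = n²π²ℏ²/(2mw²), so n = (w/πℏ)√(2mE).
n = (2.97/π) × √(2 × 1 × 14) = 5.002 → n = 5.

n = 5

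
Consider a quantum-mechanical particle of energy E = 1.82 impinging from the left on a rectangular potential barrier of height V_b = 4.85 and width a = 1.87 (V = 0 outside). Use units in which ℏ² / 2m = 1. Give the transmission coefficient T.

Since E < V_b the interior solution is evanescent with decay constant κ = √(2m(V_b − E))/ℏ = 1.741.
κa = 3.255, sinh(κa) = 12.94.
The exact tunnelling result is T⁻¹ = 1 + V_b² sinh²(κa) / [4E(V_b − E)] = 179.6, so T = 0.00557.

T = 0.00557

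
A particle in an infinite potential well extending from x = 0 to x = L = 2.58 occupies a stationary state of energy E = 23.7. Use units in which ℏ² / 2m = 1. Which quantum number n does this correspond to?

n = 4

For an infinite well E_n = n²π²ℏ²/(2mL²), so n = (L/πℏ)√(2mE).
n = (2.58/π) × √(2 × 0.5 × 23.7) = 3.998 → n = 4.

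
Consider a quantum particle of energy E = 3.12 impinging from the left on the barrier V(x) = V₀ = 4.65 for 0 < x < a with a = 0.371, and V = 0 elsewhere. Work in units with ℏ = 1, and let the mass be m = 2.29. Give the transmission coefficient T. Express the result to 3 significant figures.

T = 0.401

Since E < V₀ the interior solution is evanescent with decay constant κ = √(2m(V₀ − E))/ℏ = 2.647.
κa = 0.9821, sinh(κa) = 1.148.
The exact tunnelling result is T⁻¹ = 1 + V₀² sinh²(κa) / [4E(V₀ − E)] = 2.492, so T = 0.401.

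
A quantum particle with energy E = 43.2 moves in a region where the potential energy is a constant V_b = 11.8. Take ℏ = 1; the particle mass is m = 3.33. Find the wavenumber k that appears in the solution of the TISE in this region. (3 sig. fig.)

With E > V_b the solution is oscillatory, ψ ∝ e^{±ikx} with k = √(2m(E − V_b))/ℏ.
k = √(2 × 3.33 × 31.4) = 14.46.

k = 14.5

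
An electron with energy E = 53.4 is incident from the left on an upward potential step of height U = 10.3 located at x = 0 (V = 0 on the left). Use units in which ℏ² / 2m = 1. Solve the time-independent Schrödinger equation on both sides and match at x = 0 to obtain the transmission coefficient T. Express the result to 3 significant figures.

T = 0.997

The wavenumbers are k₁ = √(2mE)/ℏ = 7.308 on the left and k₂ = √(2m(E − U))/ℏ = 6.565 on the right.
Continuity of ψ and ψ′ at the step yields the reflection amplitude r = (k₁ − k₂)/(k₁ + k₂) = 0.05352; thus R = |r|² = 0.002864, T = 0.9971.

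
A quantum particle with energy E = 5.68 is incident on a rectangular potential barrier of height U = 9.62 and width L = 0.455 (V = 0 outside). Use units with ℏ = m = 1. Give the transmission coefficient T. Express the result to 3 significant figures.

E < U: inside the barrier ψ ∝ e^{±κx} with κ = √(2m(U − E))/ℏ = 2.807.
κL = 1.277, sinh(κL) = 1.654.
The exact tunnelling result is T⁻¹ = 1 + U² sinh²(κL) / [4E(U − E)] = 3.828, so T = 0.261.

T = 0.261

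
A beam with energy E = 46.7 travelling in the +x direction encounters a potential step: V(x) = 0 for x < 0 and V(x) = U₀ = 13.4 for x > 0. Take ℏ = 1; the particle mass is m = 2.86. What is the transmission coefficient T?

On each side the TISE gives plane waves with k = √(2m(E − V))/ℏ: k₁ = √(2·2.86·46.7) = 16.34, k₂ = √(2·2.86·33.3) = 13.80.
Matching ψ and ψ′ at x = 0 gives r = (k₁ − k₂)/(k₁ + k₂), so R = r² = 0.007114 and T = 1 − R = 0.9929.

T = 0.993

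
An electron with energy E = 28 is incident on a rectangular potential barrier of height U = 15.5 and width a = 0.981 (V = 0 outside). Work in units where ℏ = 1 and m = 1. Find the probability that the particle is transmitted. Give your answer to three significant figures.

T = 0.858

Above the barrier the interior wavenumber is k₂ = √(2m(E − U))/ℏ = 5.000, giving phase k₂a = 4.905.
Matching at both interfaces gives T⁻¹ = 1 + U² sin²(k₂a) / [4E(E − U)] = 1.165, hence T = 0.858.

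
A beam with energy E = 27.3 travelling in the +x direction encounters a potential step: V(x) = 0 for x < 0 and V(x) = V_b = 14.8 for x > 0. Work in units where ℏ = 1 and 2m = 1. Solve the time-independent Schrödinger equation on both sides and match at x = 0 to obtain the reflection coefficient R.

R = 0.0372

On each side the TISE gives plane waves with k = √(2m(E − V))/ℏ: k₁ = √(2·½·27.3) = 5.225, k₂ = √(2·½·12.5) = 3.536.
Continuity of ψ and ψ′ at the step yields the reflection amplitude r = (k₁ − k₂)/(k₁ + k₂) = 0.1928; thus R = |r|² = 0.03719, T = 0.9628.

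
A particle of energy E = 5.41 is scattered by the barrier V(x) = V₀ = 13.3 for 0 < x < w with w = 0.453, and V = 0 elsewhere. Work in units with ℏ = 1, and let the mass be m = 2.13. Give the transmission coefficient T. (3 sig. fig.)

Since E < V₀ the interior solution is evanescent with decay constant κ = √(2m(V₀ − E))/ℏ = 5.798.
κw = 2.626, sinh(κw) = 6.875.
Matching ψ, ψ′ at both faces gives T = [1 + V₀² sinh²(κw) / (4E(V₀ − E))]⁻¹ = 1/49.97 = 0.0200.

T = 0.0200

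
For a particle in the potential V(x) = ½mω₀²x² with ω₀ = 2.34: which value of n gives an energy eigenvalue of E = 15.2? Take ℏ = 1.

E_n = ℏω₀(n + ½) ⇒ n = E/(ℏω₀) − ½ = 15.2/2.34 − 0.5 = 5.996 → n = 6.

n = 6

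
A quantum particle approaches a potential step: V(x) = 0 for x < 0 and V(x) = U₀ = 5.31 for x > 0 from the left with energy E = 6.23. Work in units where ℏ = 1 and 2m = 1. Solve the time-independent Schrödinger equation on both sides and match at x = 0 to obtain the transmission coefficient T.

T = 0.802

On each side the TISE gives plane waves with k = √(2m(E − V))/ℏ: k₁ = √(2·½·6.23) = 2.496, k₂ = √(2·½·0.92) = 0.9592.
Continuity of ψ and ψ′ at the step yields the reflection amplitude r = (k₁ − k₂)/(k₁ + k₂) = 0.4448; thus R = |r|² = 0.1978, T = 0.8022.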